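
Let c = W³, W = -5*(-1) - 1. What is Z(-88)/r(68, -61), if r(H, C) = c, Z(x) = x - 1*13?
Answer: -101/64 ≈ -1.5781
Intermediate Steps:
Z(x) = -13 + x (Z(x) = x - 13 = -13 + x)
W = 4 (W = 5 - 1 = 4)
c = 64 (c = 4³ = 64)
r(H, C) = 64
Z(-88)/r(68, -61) = (-13 - 88)/64 = -101*1/64 = -101/64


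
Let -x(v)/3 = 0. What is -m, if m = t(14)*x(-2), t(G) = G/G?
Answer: 0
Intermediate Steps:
t(G) = 1
x(v) = 0 (x(v) = -3*0 = 0)
m = 0 (m = 1*0 = 0)
-m = -1*0 = 0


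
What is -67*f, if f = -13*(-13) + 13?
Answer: -12194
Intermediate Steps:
f = 182 (f = 169 + 13 = 182)
-67*f = -67*182 = -1*12194 = -12194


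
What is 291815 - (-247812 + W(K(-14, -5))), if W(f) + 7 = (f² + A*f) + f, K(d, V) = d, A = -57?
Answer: 538654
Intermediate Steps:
W(f) = -7 + f² - 56*f (W(f) = -7 + ((f² - 57*f) + f) = -7 + (f² - 56*f) = -7 + f² - 56*f)
291815 - (-247812 + W(K(-14, -5))) = 291815 - (-247812 + (-7 + (-14)² - 56*(-14))) = 291815 - (-247812 + (-7 + 196 + 784)) = 291815 - (-247812 + 973) = 291815 - 1*(-246839) = 291815 + 246839 = 538654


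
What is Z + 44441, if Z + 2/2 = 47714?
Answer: 92154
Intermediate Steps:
Z = 47713 (Z = -1 + 47714 = 47713)
Z + 44441 = 47713 + 44441 = 92154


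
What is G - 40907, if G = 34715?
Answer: -6192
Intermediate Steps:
G - 40907 = 34715 - 40907 = -6192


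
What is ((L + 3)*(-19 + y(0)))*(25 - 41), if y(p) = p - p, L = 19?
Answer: 6688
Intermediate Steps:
y(p) = 0
((L + 3)*(-19 + y(0)))*(25 - 41) = ((19 + 3)*(-19 + 0))*(25 - 41) = (22*(-19))*(-16) = -418*(-16) = 6688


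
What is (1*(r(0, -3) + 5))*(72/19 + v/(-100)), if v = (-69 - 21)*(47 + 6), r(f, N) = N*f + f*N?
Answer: 9783/38 ≈ 257.45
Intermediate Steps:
r(f, N) = 2*N*f (r(f, N) = N*f + N*f = 2*N*f)
v = -4770 (v = -90*53 = -4770)
(1*(r(0, -3) + 5))*(72/19 + v/(-100)) = (1*(2*(-3)*0 + 5))*(72/19 - 4770/(-100)) = (1*(0 + 5))*(72*(1/19) - 4770*(-1/100)) = (1*5)*(72/19 + 477/10) = 5*(9783/190) = 9783/38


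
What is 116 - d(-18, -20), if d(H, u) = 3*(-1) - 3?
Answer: 122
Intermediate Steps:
d(H, u) = -6 (d(H, u) = -3 - 3 = -6)
116 - d(-18, -20) = 116 - 1*(-6) = 116 + 6 = 122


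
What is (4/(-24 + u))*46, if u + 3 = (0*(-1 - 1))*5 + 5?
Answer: -92/11 ≈ -8.3636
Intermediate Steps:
u = 2 (u = -3 + ((0*(-1 - 1))*5 + 5) = -3 + ((0*(-2))*5 + 5) = -3 + (0*5 + 5) = -3 + (0 + 5) = -3 + 5 = 2)
(4/(-24 + u))*46 = (4/(-24 + 2))*46 = (4/(-22))*46 = (4*(-1/22))*46 = -2/11*46 = -92/11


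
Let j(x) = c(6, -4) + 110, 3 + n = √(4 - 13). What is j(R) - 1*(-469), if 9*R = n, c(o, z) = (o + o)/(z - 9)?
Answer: 7515/13 ≈ 578.08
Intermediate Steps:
c(o, z) = 2*o/(-9 + z) (c(o, z) = (2*o)/(-9 + z) = 2*o/(-9 + z))
n = -3 + 3*I (n = -3 + √(4 - 13) = -3 + √(-9) = -3 + 3*I ≈ -3.0 + 3.0*I)
R = -⅓ + I/3 (R = (-3 + 3*I)/9 = -⅓ + I/3 ≈ -0.33333 + 0.33333*I)
j(x) = 1418/13 (j(x) = 2*6/(-9 - 4) + 110 = 2*6/(-13) + 110 = 2*6*(-1/13) + 110 = -12/13 + 110 = 1418/13)
j(R) - 1*(-469) = 1418/13 - 1*(-469) = 1418/13 + 469 = 7515/13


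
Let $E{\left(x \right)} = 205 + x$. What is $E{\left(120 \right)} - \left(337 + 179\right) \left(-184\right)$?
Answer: $95269$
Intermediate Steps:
$E{\left(120 \right)} - \left(337 + 179\right) \left(-184\right) = \left(205 + 120\right) - \left(337 + 179\right) \left(-184\right) = 325 - 516 \left(-184\right) = 325 - -94944 = 325 + 94944 = 95269$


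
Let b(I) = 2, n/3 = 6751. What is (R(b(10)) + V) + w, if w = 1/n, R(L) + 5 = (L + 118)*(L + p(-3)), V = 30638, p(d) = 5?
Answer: 637422670/20253 ≈ 31473.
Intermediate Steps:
n = 20253 (n = 3*6751 = 20253)
R(L) = -5 + (5 + L)*(118 + L) (R(L) = -5 + (L + 118)*(L + 5) = -5 + (118 + L)*(5 + L) = -5 + (5 + L)*(118 + L))
w = 1/20253 ≈ 4.9375e-5
(R(b(10)) + V) + w = ((585 + 2² + 123*2) + 30638) + 1/20253 = ((585 + 4 + 246) + 30638) + 1/20253 = (835 + 30638) + 1/20253 = 31473 + 1/20253 = 637422670/20253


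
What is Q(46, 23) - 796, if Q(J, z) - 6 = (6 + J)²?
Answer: 1914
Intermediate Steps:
Q(J, z) = 6 + (6 + J)²
Q(46, 23) - 796 = (6 + (6 + 46)²) - 796 = (6 + 52²) - 796 = (6 + 2704) - 796 = 2710 - 796 = 1914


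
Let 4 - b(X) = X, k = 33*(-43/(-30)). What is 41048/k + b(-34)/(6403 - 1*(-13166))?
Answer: 730245554/841467 ≈ 867.82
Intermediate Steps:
k = 473/10 (k = 33*(-43*(-1/30)) = 33*(43/30) = 473/10 ≈ 47.300)
b(X) = 4 - X
41048/k + b(-34)/(6403 - 1*(-13166)) = 41048/(473/10) + (4 - 1*(-34))/(6403 - 1*(-13166)) = 41048*(10/473) + (4 + 34)/(6403 + 13166) = 410480/473 + 38/19569 = 730245554/841467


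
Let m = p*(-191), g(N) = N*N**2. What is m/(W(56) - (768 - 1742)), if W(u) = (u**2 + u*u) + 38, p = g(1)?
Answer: -191/7284 ≈ -0.026222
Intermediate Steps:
g(N) = N**3
p = 1 (p = 1**3 = 1)
W(u) = 38 + 2*u**2 (W(u) = (u**2 + u**2) + 38 = 2*u**2 + 38 = 38 + 2*u**2)
m = -191 (m = 1*(-191) = -191)
m/(W(56) - (768 - 1742)) = -191/((38 + 2*56**2) - (768 - 1742)) = -191/((38 + 2*3136) - 1*(-974)) = -191/((38 + 6272) + 974) = -191/(6310 + 974) = -191/7284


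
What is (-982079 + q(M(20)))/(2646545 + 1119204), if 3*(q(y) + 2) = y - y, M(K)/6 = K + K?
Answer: -982081/3765749 ≈ -0.26079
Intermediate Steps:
M(K) = 12*K (M(K) = 6*(K + K) = 6*(2*K) = 12*K)
q(y) = -2 (q(y) = -2 + (y - y)/3 = -2 + (⅓)*0 = -2 + 0 = -2)
(-982079 + q(M(20)))/(2646545 + 1119204) = (-982079 - 2)/(2646545 + 1119204) = -982081/3765749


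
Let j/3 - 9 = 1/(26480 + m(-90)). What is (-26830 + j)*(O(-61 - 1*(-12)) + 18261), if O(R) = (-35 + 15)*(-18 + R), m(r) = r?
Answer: -13864398204367/26390 ≈ -5.2537e+8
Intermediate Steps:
O(R) = 360 - 20*R (O(R) = -20*(-18 + R) = 360 - 20*R)
j = 712533/26390 (j = 27 + 3/(26480 - 90) = 27 + 3/26390 = 712533/26390 ≈ 27.000)
(-26830 + j)*(O(-61 - 1*(-12)) + 18261) = (-26830 + 712533/26390)*((360 - 20*(-61 - 1*(-12))) + 18261) = -707331167*((360 - 20*(-61 + 12)) + 18261)/26390 = -707331167*((360 - 20*(-49)) + 18261)/26390 = -707331167*((360 + 980) + 18261)/26390 = -707331167*(1340 + 18261)/26390 = -707331167/26390*19601 = -13864398204367/26390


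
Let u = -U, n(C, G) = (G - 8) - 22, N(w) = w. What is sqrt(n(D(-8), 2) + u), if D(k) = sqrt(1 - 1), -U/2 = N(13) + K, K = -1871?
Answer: 12*I*sqrt(26) ≈ 61.188*I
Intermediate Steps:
U = 3716 (U = -2*(13 - 1871) = -2*(-1858) = 3716)
D(k) = 0 (D(k) = sqrt(0) = 0)
n(C, G) = -30 + G (n(C, G) = (-8 + G) - 22 = -30 + G)
u = -3716 (u = -1*3716 = -3716)
sqrt(n(D(-8), 2) + u) = sqrt((-30 + 2) - 3716) = sqrt(-28 - 3716) = sqrt(-3744) = 12*I*sqrt(26)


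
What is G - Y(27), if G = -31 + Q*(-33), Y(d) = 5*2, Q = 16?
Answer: -569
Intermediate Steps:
Y(d) = 10
G = -559 (G = -31 + 16*(-33) = -31 - 528 = -559)
G - Y(27) = -559 - 1*10 = -559 - 10 = -569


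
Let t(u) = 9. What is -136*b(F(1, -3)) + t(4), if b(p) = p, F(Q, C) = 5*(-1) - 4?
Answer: 1233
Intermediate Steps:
F(Q, C) = -9 (F(Q, C) = -5 - 4 = -9)
-136*b(F(1, -3)) + t(4) = -136*(-9) + 9 = 1224 + 9 = 1233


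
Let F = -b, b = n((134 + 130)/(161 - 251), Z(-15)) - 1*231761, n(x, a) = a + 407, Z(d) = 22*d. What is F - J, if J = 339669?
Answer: -107985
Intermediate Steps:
n(x, a) = 407 + a
b = -231684 (b = (407 + 22*(-15)) - 1*231761 = (407 - 330) - 231761 = 77 - 231761 = -231684)
F = 231684 (F = -1*(-231684) = 231684)
F - J = 231684 - 1*339669 = 231684 - 339669 = -107985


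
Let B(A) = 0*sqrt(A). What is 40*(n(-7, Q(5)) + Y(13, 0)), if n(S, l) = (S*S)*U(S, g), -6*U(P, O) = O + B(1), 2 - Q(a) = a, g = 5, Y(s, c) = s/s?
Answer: -4780/3 ≈ -1593.3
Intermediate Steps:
Y(s, c) = 1
B(A) = 0
Q(a) = 2 - a
U(P, O) = -O/6 (U(P, O) = -(O + 0)/6 = -O/6)
n(S, l) = -5*S**2/6 (n(S, l) = (S*S)*(-1/6*5) = S**2*(-5/6) = -5*S**2/6)
40*(n(-7, Q(5)) + Y(13, 0)) = 40*(-5/6*(-7)**2 + 1) = 40*(-5/6*49 + 1) = 40*(-245/6 + 1) = 40*(-239/6) = -4780/3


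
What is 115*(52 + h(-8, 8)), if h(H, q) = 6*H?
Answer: 460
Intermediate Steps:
115*(52 + h(-8, 8)) = 115*(52 + 6*(-8)) = 115*(52 - 48) = 115*4 = 460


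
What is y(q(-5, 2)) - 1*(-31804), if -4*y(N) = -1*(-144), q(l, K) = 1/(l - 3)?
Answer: 31768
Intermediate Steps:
q(l, K) = 1/(-3 + l)
y(N) = -36 (y(N) = -(-1)*(-144)/4 = -1/4*144 = -36)
y(q(-5, 2)) - 1*(-31804) = -36 - 1*(-31804) = -36 + 31804 = 31768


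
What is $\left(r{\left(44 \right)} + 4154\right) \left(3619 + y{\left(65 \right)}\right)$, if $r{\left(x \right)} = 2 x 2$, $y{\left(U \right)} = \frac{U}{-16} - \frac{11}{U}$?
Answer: $\frac{1627802447}{104} \approx 1.5652 \cdot 10^{7}$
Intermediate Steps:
$y{\left(U \right)} = - \frac{11}{U} - \frac{U}{16}$ ($y{\left(U \right)} = U \left(- \frac{1}{16}\right) - \frac{11}{U} = - \frac{U}{16} - \frac{11}{U} = - \frac{11}{U} - \frac{U}{16}$)
$r{\left(x \right)} = 4 x$
$\left(r{\left(44 \right)} + 4154\right) \left(3619 + y{\left(65 \right)}\right) = \left(4 \cdot 44 + 4154\right) \left(3619 - \left(\frac{65}{16} + \frac{11}{65}\right)\right) = \left(176 + 4154\right) \left(3619 - \frac{4401}{1040}\right) = 4330 \left(3619 - \frac{4401}{1040}\right) = 4330 \cdot \frac{3759359}{1040} = \frac{1627802447}{104}$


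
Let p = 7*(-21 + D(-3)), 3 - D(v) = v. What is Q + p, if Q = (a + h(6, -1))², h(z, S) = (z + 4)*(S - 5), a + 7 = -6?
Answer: 5224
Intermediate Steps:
a = -13 (a = -7 - 6 = -13)
D(v) = 3 - v
h(z, S) = (-5 + S)*(4 + z) (h(z, S) = (4 + z)*(-5 + S) = (-5 + S)*(4 + z))
Q = 5329 (Q = (-13 + (-20 - 5*6 + 4*(-1) - 1*6))² = (-13 + (-20 - 30 - 4 - 6))² = (-13 - 60)² = (-73)² = 5329)
p = -105 (p = 7*(-21 + (3 - 1*(-3))) = 7*(-21 + (3 + 3)) = 7*(-21 + 6) = 7*(-15) = -105)
Q + p = 5329 - 105 = 5224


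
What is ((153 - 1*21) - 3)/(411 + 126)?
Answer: 43/179 ≈ 0.24022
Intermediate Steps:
((153 - 1*21) - 3)/(411 + 126) = ((153 - 21) - 3)/537 = (132 - 3)*(1/537) = 129*(1/537) = 43/179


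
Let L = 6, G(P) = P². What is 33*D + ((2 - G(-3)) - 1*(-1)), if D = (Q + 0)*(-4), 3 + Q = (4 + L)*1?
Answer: -930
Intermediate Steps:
Q = 7 (Q = -3 + (4 + 6)*1 = -3 + 10*1 = -3 + 10 = 7)
D = -28 (D = (7 + 0)*(-4) = 7*(-4) = -28)
33*D + ((2 - G(-3)) - 1*(-1)) = 33*(-28) + ((2 - 1*(-3)²) - 1*(-1)) = -924 + ((2 - 1*9) + 1) = -924 + ((2 - 9) + 1) = -924 + (-7 + 1) = -924 - 6 = -930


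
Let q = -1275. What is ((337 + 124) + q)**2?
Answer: 662596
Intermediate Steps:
((337 + 124) + q)**2 = ((337 + 124) - 1275)**2 = (461 - 1275)**2 = (-814)**2 = 662596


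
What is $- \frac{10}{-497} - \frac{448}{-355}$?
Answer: $\frac{3186}{2485} \approx 1.2821$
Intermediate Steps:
$- \frac{10}{-497} - \frac{448}{-355} = \left(-10\right) \left(- \frac{1}{497}\right) - - \frac{448}{355} = \frac{10}{497} + \frac{448}{355} = \frac{3186}{2485}$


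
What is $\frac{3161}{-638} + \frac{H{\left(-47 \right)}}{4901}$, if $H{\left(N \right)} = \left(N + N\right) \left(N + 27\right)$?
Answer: $- \frac{492849}{107822} \approx -4.571$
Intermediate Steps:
$H{\left(N \right)} = 2 N \left(27 + N\right)$
$\frac{3161}{-638} + \frac{H{\left(-47 \right)}}{4901} = \frac{3161}{-638} + \frac{2 \left(-47\right) \left(27 - 47\right)}{4901} = 3161 \left(- \frac{1}{638}\right) + 2 \left(-47\right) \left(-20\right) \frac{1}{4901} = - \frac{109}{22} + 1880 \cdot \frac{1}{4901} = - \frac{109}{22} + \frac{1880}{4901} = - \frac{492849}{107822}$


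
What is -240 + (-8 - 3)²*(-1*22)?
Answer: -2902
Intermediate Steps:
-240 + (-8 - 3)²*(-1*22) = -240 + (-11)²*(-22) = -240 + 121*(-22) = -240 - 2662 = -2902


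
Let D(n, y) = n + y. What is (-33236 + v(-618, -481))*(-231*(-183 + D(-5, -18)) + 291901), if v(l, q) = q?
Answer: -11446483179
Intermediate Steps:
(-33236 + v(-618, -481))*(-231*(-183 + D(-5, -18)) + 291901) = (-33236 - 481)*(-231*(-183 + (-5 - 18)) + 291901) = -33717*(-231*(-183 - 23) + 291901) = -33717*(-231*(-206) + 291901) = -33717*(47586 + 291901) = -33717*339487 = -11446483179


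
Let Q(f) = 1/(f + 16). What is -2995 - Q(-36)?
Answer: -59899/20 ≈ -2994.9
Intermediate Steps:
Q(f) = 1/(16 + f)
-2995 - Q(-36) = -2995 - 1/(16 - 36) = -2995 - 1/(-20) = -2995 - 1*(-1/20) = -2995 + 1/20 = -59899/20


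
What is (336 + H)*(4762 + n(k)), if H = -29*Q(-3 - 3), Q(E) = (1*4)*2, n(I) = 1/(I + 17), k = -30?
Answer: 495240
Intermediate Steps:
n(I) = 1/(17 + I)
Q(E) = 8 (Q(E) = 4*2 = 8)
H = -232 (H = -29*8 = -232)
(336 + H)*(4762 + n(k)) = (336 - 232)*(4762 + 1/(17 - 30)) = 104*(4762 + 1/(-13)) = 104*(4762 - 1/13) = 104*(61905/13) = 495240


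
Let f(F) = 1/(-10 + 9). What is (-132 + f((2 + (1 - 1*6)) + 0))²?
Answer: 17689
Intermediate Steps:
f(F) = -1 (f(F) = 1/(-1) = -1)
(-132 + f((2 + (1 - 1*6)) + 0))² = (-132 - 1)² = (-133)² = 17689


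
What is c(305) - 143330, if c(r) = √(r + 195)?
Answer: -143330 + 10*√5 ≈ -1.4331e+5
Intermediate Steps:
c(r) = √(195 + r)
c(305) - 143330 = √(195 + 305) - 143330 = √500 - 143330 = 10*√5 - 143330 = -143330 + 10*√5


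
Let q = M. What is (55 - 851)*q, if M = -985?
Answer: 784060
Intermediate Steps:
q = -985
(55 - 851)*q = (55 - 851)*(-985) = -796*(-985) = 784060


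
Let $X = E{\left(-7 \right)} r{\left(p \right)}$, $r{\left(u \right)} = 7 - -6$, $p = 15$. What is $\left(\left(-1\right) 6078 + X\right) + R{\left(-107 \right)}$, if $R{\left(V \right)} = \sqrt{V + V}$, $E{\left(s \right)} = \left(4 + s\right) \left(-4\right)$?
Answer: $-5922 + i \sqrt{214} \approx -5922.0 + 14.629 i$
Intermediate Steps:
$r{\left(u \right)} = 13$ ($r{\left(u \right)} = 7 + 6 = 13$)
$E{\left(s \right)} = -16 - 4 s$
$R{\left(V \right)} = \sqrt{2} \sqrt{V}$ ($R{\left(V \right)} = \sqrt{2 V} = \sqrt{2} \sqrt{V}$)
$X = 156$ ($X = \left(-16 - -28\right) 13 = \left(-16 + 28\right) 13 = 12 \cdot 13 = 156$)
$\left(\left(-1\right) 6078 + X\right) + R{\left(-107 \right)} = \left(\left(-1\right) 6078 + 156\right) + \sqrt{2} \sqrt{-107} = \left(-6078 + 156\right) + \sqrt{2} i \sqrt{107} = -5922 + i \sqrt{214}$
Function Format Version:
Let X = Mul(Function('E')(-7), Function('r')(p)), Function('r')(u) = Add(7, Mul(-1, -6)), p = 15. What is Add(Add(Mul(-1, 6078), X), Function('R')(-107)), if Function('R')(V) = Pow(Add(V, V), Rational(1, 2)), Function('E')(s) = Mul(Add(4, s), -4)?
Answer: Add(-5922, Mul(I, Pow(214, Rational(1, 2)))) ≈ Add(-5922.0, Mul(14.629, I))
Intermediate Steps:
Function('r')(u) = 13 (Function('r')(u) = Add(7, 6) = 13)
Function('E')(s) = Add(-16, Mul(-4, s))
Function('R')(V) = Mul(Pow(2, Rational(1, 2)), Pow(V, Rational(1, 2))) (Function('R')(V) = Pow(Mul(2, V), Rational(1, 2)) = Mul(Pow(2, Rational(1, 2)), Pow(V, Rational(1, 2))))
X = 156 (X = Mul(Add(-16, Mul(-4, -7)), 13) = Mul(Add(-16, 28), 13) = Mul(12, 13) = 156)
Add(Add(Mul(-1, 6078), X), Function('R')(-107)) = Add(Add(Mul(-1, 6078), 156), Mul(Pow(2, Rational(1, 2)), Pow(-107, Rational(1, 2)))) = Add(Add(-6078, 156), Mul(Pow(2, Rational(1, 2)), Mul(I, Pow(107, Rational(1, 2))))) = Add(-5922, Mul(I, Pow(214, Rational(1, 2))))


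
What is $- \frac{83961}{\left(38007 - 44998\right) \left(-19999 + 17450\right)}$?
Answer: $- \frac{83961}{17820059} \approx -0.0047116$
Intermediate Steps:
$- \frac{83961}{\left(38007 - 44998\right) \left(-19999 + 17450\right)} = - \frac{83961}{\left(-6991\right) \left(-2549\right)} = - \frac{83961}{17820059}$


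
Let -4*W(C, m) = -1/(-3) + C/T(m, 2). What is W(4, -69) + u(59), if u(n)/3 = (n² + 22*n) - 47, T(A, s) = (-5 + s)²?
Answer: 511049/36 ≈ 14196.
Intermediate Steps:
W(C, m) = -1/12 - C/36 (W(C, m) = -(-1/(-3) + C/((-5 + 2)²))/4 = -(-1*(-⅓) + C/((-3)²))/4 = -(⅓ + C/9)/4 = -1/12 - C/36)
u(n) = -141 + 3*n² + 66*n (u(n) = 3*((n² + 22*n) - 47) = 3*(-47 + n² + 22*n) = -141 + 3*n² + 66*n)
W(4, -69) + u(59) = (-1/12 - 1/36*4) + (-141 + 3*59² + 66*59) = (-1/12 - ⅑) + (-141 + 3*3481 + 3894) = -7/36 + (-141 + 10443 + 3894) = -7/36 + 14196 = 511049/36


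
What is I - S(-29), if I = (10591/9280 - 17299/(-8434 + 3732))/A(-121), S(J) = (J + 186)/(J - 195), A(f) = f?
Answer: 12215797023/18479236160 ≈ 0.66106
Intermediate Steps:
S(J) = (186 + J)/(-195 + J)
I = -105166801/2639890880 (I = (10591/9280 - 17299/(-8434 + 3732))/(-121) = (10591*(1/9280) - 17299/(-4702))*(-1/121) = (10591/9280 - 17299*(-1/4702))*(-1/121) = (10591/9280 + 17299/4702)*(-1/121) = (105166801/21817280)*(-1/121) = -105166801/2639890880 ≈ -0.039838)
I - S(-29) = -105166801/2639890880 - (186 - 29)/(-195 - 29) = -105166801/2639890880 - 157/(-224) = -105166801/2639890880 - (-1)*157/224 = -105166801/2639890880 - 1*(-157/224) = -105166801/2639890880 + 157/224 = 12215797023/18479236160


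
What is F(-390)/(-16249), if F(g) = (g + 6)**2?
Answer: -147456/16249 ≈ -9.0748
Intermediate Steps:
F(g) = (6 + g)**2
F(-390)/(-16249) = (6 - 390)**2/(-16249) = (-384)**2*(-1/16249) = 147456*(-1/16249) = -147456/16249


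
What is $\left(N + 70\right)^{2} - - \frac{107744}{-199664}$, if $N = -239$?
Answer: $\frac{356405985}{12479} \approx 28560.0$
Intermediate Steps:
$\left(N + 70\right)^{2} - - \frac{107744}{-199664} = \left(-239 + 70\right)^{2} - - \frac{107744}{-199664} = \left(-169\right)^{2} - \left(-107744\right) \left(- \frac{1}{199664}\right) = 28561 - \frac{6734}{12479} = \frac{356405985}{12479}$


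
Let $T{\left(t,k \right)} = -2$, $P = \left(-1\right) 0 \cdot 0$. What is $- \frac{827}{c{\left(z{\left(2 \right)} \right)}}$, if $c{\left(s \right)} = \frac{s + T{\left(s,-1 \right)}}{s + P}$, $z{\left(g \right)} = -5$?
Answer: $- \frac{4135}{7} \approx -590.71$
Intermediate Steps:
$P = 0$ ($P = 0 \cdot 0 = 0$)
$c{\left(s \right)} = \frac{-2 + s}{s}$ ($c{\left(s \right)} = \frac{s - 2}{s + 0} = \frac{-2 + s}{s}$)
$- \frac{827}{c{\left(z{\left(2 \right)} \right)}} = - \frac{827}{\frac{1}{-5} \left(-2 - 5\right)} = - \frac{827}{\left(- \frac{1}{5}\right) \left(-7\right)} = - \frac{827}{\frac{7}{5}} = \left(-827\right) \frac{5}{7} = - \frac{4135}{7}$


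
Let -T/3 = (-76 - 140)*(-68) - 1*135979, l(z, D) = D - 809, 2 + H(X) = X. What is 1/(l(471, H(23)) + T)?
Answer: 1/363085 ≈ 2.7542e-6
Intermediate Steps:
H(X) = -2 + X
l(z, D) = -809 + D
T = 363873 (T = -3*((-76 - 140)*(-68) - 1*135979) = -3*(-216*(-68) - 135979) = -3*(14688 - 135979) = -3*(-121291) = 363873)
1/(l(471, H(23)) + T) = 1/((-809 + (-2 + 23)) + 363873) = 1/((-809 + 21) + 363873) = 1/(-788 + 363873) = 1/363085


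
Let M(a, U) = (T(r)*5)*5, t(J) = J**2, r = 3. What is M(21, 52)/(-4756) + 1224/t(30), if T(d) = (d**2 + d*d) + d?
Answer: 148579/118900 ≈ 1.2496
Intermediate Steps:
T(d) = d + 2*d**2 (T(d) = (d**2 + d**2) + d = 2*d**2 + d = d + 2*d**2)
M(a, U) = 525 (M(a, U) = ((3*(1 + 2*3))*5)*5 = ((3*(1 + 6))*5)*5 = ((3*7)*5)*5 = (21*5)*5 = 105*5 = 525)
M(21, 52)/(-4756) + 1224/t(30) = 525/(-4756) + 1224/(30**2) = 525*(-1/4756) + 1224/900 = -525/4756 + 1224*(1/900) = -525/4756 + 34/25 = 148579/118900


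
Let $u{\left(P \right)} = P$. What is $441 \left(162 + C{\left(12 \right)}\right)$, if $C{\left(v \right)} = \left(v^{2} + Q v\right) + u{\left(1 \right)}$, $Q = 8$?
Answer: $177723$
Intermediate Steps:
$C{\left(v \right)} = 1 + v^{2} + 8 v$ ($C{\left(v \right)} = \left(v^{2} + 8 v\right) + 1 = 1 + v^{2} + 8 v$)
$441 \left(162 + C{\left(12 \right)}\right) = 441 \left(162 + \left(1 + 12^{2} + 8 \cdot 12\right)\right) = 441 \left(162 + \left(1 + 144 + 96\right)\right) = 441 \left(162 + 241\right) = 441 \cdot 403 = 177723$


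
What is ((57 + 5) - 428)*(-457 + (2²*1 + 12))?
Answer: 161406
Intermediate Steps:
((57 + 5) - 428)*(-457 + (2²*1 + 12)) = (62 - 428)*(-457 + (4*1 + 12)) = -366*(-457 + (4 + 12)) = -366*(-457 + 16) = -366*(-441) = 161406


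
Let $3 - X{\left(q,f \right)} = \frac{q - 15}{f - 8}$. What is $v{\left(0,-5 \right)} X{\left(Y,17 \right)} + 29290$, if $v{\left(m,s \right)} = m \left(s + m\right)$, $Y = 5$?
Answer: $29290$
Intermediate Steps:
$v{\left(m,s \right)} = m \left(m + s\right)$
$X{\left(q,f \right)} = 3 - \frac{-15 + q}{-8 + f}$ ($X{\left(q,f \right)} = 3 - \frac{q - 15}{f - 8} = 3 - \frac{-15 + q}{-8 + f}$)
$v{\left(0,-5 \right)} X{\left(Y,17 \right)} + 29290 = 0 \left(0 - 5\right) \frac{-9 - 5 + 3 \cdot 17}{-8 + 17} + 29290 = 0 \left(-5\right) \frac{-9 - 5 + 51}{9} + 29290 = 0 \cdot \frac{1}{9} \cdot 37 + 29290 = 0 \cdot \frac{37}{9} + 29290 = 0 + 29290 = 29290$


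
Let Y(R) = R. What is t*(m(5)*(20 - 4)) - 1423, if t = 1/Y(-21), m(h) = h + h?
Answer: -30043/21 ≈ -1430.6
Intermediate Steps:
m(h) = 2*h
t = -1/21 (t = 1/(-21) = -1/21 ≈ -0.047619)
t*(m(5)*(20 - 4)) - 1423 = -2*5*(20 - 4)/21 - 1423 = -10*16/21 - 1423 = -1/21*160 - 1423 = -160/21 - 1423 = -30043/21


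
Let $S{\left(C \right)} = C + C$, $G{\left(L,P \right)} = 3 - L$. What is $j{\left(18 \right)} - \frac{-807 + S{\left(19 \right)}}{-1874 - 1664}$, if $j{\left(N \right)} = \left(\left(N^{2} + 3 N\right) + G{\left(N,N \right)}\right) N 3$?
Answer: $\frac{69351107}{3538} \approx 19602.0$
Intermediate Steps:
$S{\left(C \right)} = 2 C$
$j{\left(N \right)} = 3 N \left(3 + N^{2} + 2 N\right)$ ($j{\left(N \right)} = \left(\left(N^{2} + 3 N\right) - \left(-3 + N\right)\right) N 3 = \left(3 + N^{2} + 2 N\right) N 3 = N \left(3 + N^{2} + 2 N\right) 3 = 3 N \left(3 + N^{2} + 2 N\right)$)
$j{\left(18 \right)} - \frac{-807 + S{\left(19 \right)}}{-1874 - 1664} = 3 \cdot 18 \left(3 + 18^{2} + 2 \cdot 18\right) - \frac{-807 + 2 \cdot 19}{-1874 - 1664} = 3 \cdot 18 \left(3 + 324 + 36\right) - \frac{-807 + 38}{-3538} = 3 \cdot 18 \cdot 363 - \left(-769\right) \left(- \frac{1}{3538}\right) = 19602 - \frac{769}{3538} = \frac{69351107}{3538}$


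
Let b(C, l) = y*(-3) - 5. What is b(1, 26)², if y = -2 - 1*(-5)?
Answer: 196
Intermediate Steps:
y = 3 (y = -2 + 5 = 3)
b(C, l) = -14 (b(C, l) = 3*(-3) - 5 = -9 - 5 = -14)
b(1, 26)² = (-14)² = 196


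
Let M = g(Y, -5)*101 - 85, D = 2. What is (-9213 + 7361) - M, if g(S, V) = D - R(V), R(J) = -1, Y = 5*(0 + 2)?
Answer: -2070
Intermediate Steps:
Y = 10 (Y = 5*2 = 10)
g(S, V) = 3 (g(S, V) = 2 - 1*(-1) = 2 + 1 = 3)
M = 218 (M = 3*101 - 85 = 303 - 85 = 218)
(-9213 + 7361) - M = (-9213 + 7361) - 1*218 = -1852 - 218 = -2070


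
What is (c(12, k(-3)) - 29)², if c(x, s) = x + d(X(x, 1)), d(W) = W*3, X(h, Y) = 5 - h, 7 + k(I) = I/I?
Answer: 1444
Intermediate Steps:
k(I) = -6 (k(I) = -7 + I/I = -7 + 1 = -6)
d(W) = 3*W
c(x, s) = 15 - 2*x (c(x, s) = x + 3*(5 - x) = x + (15 - 3*x) = 15 - 2*x)
(c(12, k(-3)) - 29)² = ((15 - 2*12) - 29)² = ((15 - 24) - 29)² = (-9 - 29)² = (-38)² = 1444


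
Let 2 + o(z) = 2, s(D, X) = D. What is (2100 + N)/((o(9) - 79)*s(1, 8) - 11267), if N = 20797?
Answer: -22897/11346 ≈ -2.0181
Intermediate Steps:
o(z) = 0 (o(z) = -2 + 2 = 0)
(2100 + N)/((o(9) - 79)*s(1, 8) - 11267) = (2100 + 20797)/((0 - 79)*1 - 11267) = 22897/(-79*1 - 11267) = 22897/(-79 - 11267) = 22897/(-11346) = 22897*(-1/11346) = -22897/11346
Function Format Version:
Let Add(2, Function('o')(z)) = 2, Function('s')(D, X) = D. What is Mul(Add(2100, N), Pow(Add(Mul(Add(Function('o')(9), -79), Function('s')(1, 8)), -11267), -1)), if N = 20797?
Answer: Rational(-22897, 11346) ≈ -2.0181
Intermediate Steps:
Function('o')(z) = 0 (Function('o')(z) = Add(-2, 2) = 0)
Mul(Add(2100, N), Pow(Add(Mul(Add(Function('o')(9), -79), Function('s')(1, 8)), -11267), -1)) = Mul(Add(2100, 20797), Pow(Add(Mul(Add(0, -79), 1), -11267), -1)) = Mul(22897, Pow(Add(Mul(-79, 1), -11267), -1)) = Mul(22897, Pow(Add(-79, -11267), -1)) = Mul(22897, Pow(-11346, -1)) = Mul(22897, Rational(-1, 11346)) = Rational(-22897, 11346)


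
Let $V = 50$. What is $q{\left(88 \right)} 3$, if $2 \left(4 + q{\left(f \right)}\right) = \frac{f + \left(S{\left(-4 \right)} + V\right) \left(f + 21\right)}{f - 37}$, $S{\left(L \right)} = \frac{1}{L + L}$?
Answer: $\frac{40931}{272} \approx 150.48$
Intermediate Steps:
$S{\left(L \right)} = \frac{1}{2 L}$
$q{\left(f \right)} = -4 + \frac{\frac{8379}{8} + \frac{407 f}{8}}{2 \left(-37 + f\right)}$ ($q{\left(f \right)} = -4 + \frac{\left(f + \left(\frac{1}{2 \left(-4\right)} + 50\right) \left(f + 21\right)\right) \frac{1}{f - 37}}{2} = -4 + \frac{\left(f + \left(\frac{1}{2} \left(- \frac{1}{4}\right) + 50\right) \left(21 + f\right)\right) \frac{1}{-37 + f}}{2} = -4 + \frac{\left(f + \left(- \frac{1}{8} + 50\right) \left(21 + f\right)\right) \frac{1}{-37 + f}}{2} = -4 + \frac{\left(f + \frac{399 \left(21 + f\right)}{8}\right) \frac{1}{-37 + f}}{2} = -4 + \frac{\left(f + \left(\frac{8379}{8} + \frac{399 f}{8}\right)\right) \frac{1}{-37 + f}}{2} = -4 + \frac{\left(\frac{8379}{8} + \frac{407 f}{8}\right) \frac{1}{-37 + f}}{2} = -4 + \frac{\frac{1}{-37 + f} \left(\frac{8379}{8} + \frac{407 f}{8}\right)}{2} = -4 + \frac{\frac{8379}{8} + \frac{407 f}{8}}{2 \left(-37 + f\right)}$)
$q{\left(88 \right)} 3 = \frac{10747 + 343 \cdot 88}{16 \left(-37 + 88\right)} 3 = \frac{10747 + 30184}{16 \cdot 51} \cdot 3 = \frac{1}{16} \cdot \frac{1}{51} \cdot 40931 \cdot 3 = \frac{40931}{816} \cdot 3 = \frac{40931}{272}$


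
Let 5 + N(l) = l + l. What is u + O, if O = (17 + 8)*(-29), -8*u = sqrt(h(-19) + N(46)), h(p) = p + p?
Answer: -5807/8 ≈ -725.88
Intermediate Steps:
N(l) = -5 + 2*l (N(l) = -5 + (l + l) = -5 + 2*l)
h(p) = 2*p
u = -7/8 (u = -sqrt(2*(-19) + (-5 + 2*46))/8 = -sqrt(-38 + (-5 + 92))/8 = -sqrt(-38 + 87)/8 = -sqrt(49)/8 = -1/8*7 = -7/8 ≈ -0.87500)
O = -725 (O = 25*(-29) = -725)
u + O = -7/8 - 725 = -5807/8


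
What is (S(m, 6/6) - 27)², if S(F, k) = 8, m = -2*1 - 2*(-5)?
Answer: 361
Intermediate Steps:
m = 8 (m = -2 + 10 = 8)
(S(m, 6/6) - 27)² = (8 - 27)² = (-19)² = 361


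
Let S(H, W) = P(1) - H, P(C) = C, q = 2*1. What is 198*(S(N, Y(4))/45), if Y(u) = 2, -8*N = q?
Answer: 11/2 ≈ 5.5000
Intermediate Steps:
q = 2
N = -¼ (N = -⅛*2 = -¼ ≈ -0.25000)
S(H, W) = 1 - H
198*(S(N, Y(4))/45) = 198*((1 - 1*(-¼))/45) = 198*((1 + ¼)*(1/45)) = 198*((5/4)*(1/45)) = 198*(1/36) = 11/2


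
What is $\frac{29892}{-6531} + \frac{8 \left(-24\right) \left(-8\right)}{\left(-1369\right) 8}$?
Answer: $- \frac{14058700}{2980313} \approx -4.7172$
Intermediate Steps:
$\frac{29892}{-6531} + \frac{8 \left(-24\right) \left(-8\right)}{\left(-1369\right) 8} = 29892 \left(- \frac{1}{6531}\right) + \frac{\left(-192\right) \left(-8\right)}{-10952} = - \frac{9964}{2177} + 1536 \left(- \frac{1}{10952}\right) = - \frac{9964}{2177} - \frac{192}{1369} = - \frac{14058700}{2980313}$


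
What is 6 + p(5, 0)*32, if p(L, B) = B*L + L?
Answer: 166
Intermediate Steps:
p(L, B) = L + B*L
6 + p(5, 0)*32 = 6 + (5*(1 + 0))*32 = 6 + (5*1)*32 = 6 + 5*32 = 6 + 160 = 166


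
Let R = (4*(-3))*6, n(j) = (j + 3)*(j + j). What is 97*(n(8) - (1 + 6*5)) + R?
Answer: 13993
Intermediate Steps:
n(j) = 2*j*(3 + j) (n(j) = (3 + j)*(2*j) = 2*j*(3 + j))
R = -72 (R = -12*6 = -72)
97*(n(8) - (1 + 6*5)) + R = 97*(2*8*(3 + 8) - (1 + 6*5)) - 72 = 97*(2*8*11 - (1 + 30)) - 72 = 97*(176 - 1*31) - 72 = 97*(176 - 31) - 72 = 97*145 - 72 = 14065 - 72 = 13993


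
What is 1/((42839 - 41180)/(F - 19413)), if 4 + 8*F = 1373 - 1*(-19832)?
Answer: -44701/4424 ≈ -10.104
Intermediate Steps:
F = 21201/8 (F = -½ + (1373 - 1*(-19832))/8 = -½ + (1373 + 19832)/8 = -½ + (⅛)*21205 = -½ + 21205/8 = 21201/8 ≈ 2650.1)
1/((42839 - 41180)/(F - 19413)) = 1/((42839 - 41180)/(21201/8 - 19413)) = 1/(1659/(-134103/8)) = 1/(1659*(-8/134103)) = 1/(-4424/44701) = -44701/4424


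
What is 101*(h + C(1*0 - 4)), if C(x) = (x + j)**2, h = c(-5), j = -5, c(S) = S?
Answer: 7676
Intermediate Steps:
h = -5
C(x) = (-5 + x)**2 (C(x) = (x - 5)**2 = (-5 + x)**2)
101*(h + C(1*0 - 4)) = 101*(-5 + (-5 + (1*0 - 4))**2) = 101*(-5 + (-5 + (0 - 4))**2) = 101*(-5 + (-5 - 4)**2) = 101*(-5 + (-9)**2) = 101*(-5 + 81) = 101*76 = 7676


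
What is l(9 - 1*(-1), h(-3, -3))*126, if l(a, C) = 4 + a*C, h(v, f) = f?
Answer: -3276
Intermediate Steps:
l(a, C) = 4 + C*a
l(9 - 1*(-1), h(-3, -3))*126 = (4 - 3*(9 - 1*(-1)))*126 = (4 - 3*(9 + 1))*126 = (4 - 3*10)*126 = (4 - 30)*126 = -26*126 = -3276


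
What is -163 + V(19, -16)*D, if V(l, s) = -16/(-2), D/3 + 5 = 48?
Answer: 869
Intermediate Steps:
D = 129 (D = -15 + 3*48 = -15 + 144 = 129)
V(l, s) = 8 (V(l, s) = -16*(-½) = 8)
-163 + V(19, -16)*D = -163 + 8*129 = -163 + 1032 = 869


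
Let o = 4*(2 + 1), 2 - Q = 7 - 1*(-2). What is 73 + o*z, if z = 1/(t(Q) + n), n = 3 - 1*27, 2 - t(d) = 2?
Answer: 145/2 ≈ 72.500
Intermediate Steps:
Q = -7 (Q = 2 - (7 - 1*(-2)) = 2 - (7 + 2) = 2 - 1*9 = 2 - 9 = -7)
o = 12 (o = 4*3 = 12)
t(d) = 0 (t(d) = 2 - 1*2 = 2 - 2 = 0)
n = -24 (n = 3 - 27 = -24)
z = -1/24 (z = 1/(0 - 24) = 1/(-24) = -1/24 ≈ -0.041667)
73 + o*z = 73 + 12*(-1/24) = 73 - 1/2 = 145/2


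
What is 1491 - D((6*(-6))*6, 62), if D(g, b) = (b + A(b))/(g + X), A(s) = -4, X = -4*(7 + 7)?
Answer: 202805/136 ≈ 1491.2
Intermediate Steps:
X = -56 (X = -4*14 = -56)
D(g, b) = (-4 + b)/(-56 + g) (D(g, b) = (b - 4)/(g - 56) = (-4 + b)/(-56 + g))
1491 - D((6*(-6))*6, 62) = 1491 - (-4 + 62)/(-56 + (6*(-6))*6) = 1491 - 58/(-56 - 36*6) = 1491 - 58/(-56 - 216) = 1491 - 58/(-272) = 1491 - (-1)*58/272 = 1491 - 1*(-29/136) = 1491 + 29/136 = 202805/136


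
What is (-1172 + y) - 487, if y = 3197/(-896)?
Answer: -1489661/896 ≈ -1662.6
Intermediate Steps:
y = -3197/896 (y = 3197*(-1/896) = -3197/896 ≈ -3.5681)
(-1172 + y) - 487 = (-1172 - 3197/896) - 487 = -1053309/896 - 487 = -1489661/896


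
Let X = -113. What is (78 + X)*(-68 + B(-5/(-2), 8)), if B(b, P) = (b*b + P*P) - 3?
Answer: 105/4 ≈ 26.250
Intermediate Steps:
B(b, P) = -3 + P² + b² (B(b, P) = (b² + P²) - 3 = (P² + b²) - 3 = -3 + P² + b²)
(78 + X)*(-68 + B(-5/(-2), 8)) = (78 - 113)*(-68 + (-3 + 8² + (-5/(-2))²)) = -35*(-68 + (-3 + 64 + (-5*(-½))²)) = -35*(-68 + (-3 + 64 + (5/2)²)) = -35*(-68 + (-3 + 64 + 25/4)) = -35*(-68 + 269/4) = -35*(-¾) = 105/4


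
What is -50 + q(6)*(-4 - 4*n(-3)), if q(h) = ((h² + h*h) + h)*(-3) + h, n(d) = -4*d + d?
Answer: 9070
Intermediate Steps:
n(d) = -3*d
q(h) = -6*h² - 2*h (q(h) = ((h² + h²) + h)*(-3) + h = (2*h² + h)*(-3) + h = (h + 2*h²)*(-3) + h = (-6*h² - 3*h) + h = -6*h² - 2*h)
-50 + q(6)*(-4 - 4*n(-3)) = -50 + (-2*6*(1 + 3*6))*(-4 - (-12)*(-3)) = -50 + (-2*6*(1 + 18))*(-4 - 4*9) = -50 + (-2*6*19)*(-4 - 36) = -50 - 228*(-40) = -50 + 9120 = 9070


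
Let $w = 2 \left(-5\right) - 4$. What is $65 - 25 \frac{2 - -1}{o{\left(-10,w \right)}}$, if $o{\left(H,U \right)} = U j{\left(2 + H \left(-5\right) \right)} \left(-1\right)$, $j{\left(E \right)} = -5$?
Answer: $\frac{925}{14} \approx 66.071$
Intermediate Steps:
$w = -14$ ($w = -10 - 4 = -14$)
$o{\left(H,U \right)} = 5 U$ ($o{\left(H,U \right)} = U \left(-5\right) \left(-1\right) = - 5 U \left(-1\right) = 5 U$)
$65 - 25 \frac{2 - -1}{o{\left(-10,w \right)}} = 65 - 25 \frac{2 - -1}{5 \left(-14\right)} = 65 - 25 \frac{2 + 1}{-70} = 65 - 25 \cdot 3 \left(- \frac{1}{70}\right) = 65 - - \frac{15}{14} = 65 + \frac{15}{14} = \frac{925}{14}$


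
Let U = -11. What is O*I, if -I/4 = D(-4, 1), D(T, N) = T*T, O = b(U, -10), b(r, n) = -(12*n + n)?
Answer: -8320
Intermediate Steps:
b(r, n) = -13*n
O = 130 (O = -13*(-10) = 130)
D(T, N) = T²
I = -64 (I = -4*(-4)² = -4*16 = -64)
O*I = 130*(-64) = -8320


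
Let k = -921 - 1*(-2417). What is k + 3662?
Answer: 5158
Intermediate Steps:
k = 1496 (k = -921 + 2417 = 1496)
k + 3662 = 1496 + 3662 = 5158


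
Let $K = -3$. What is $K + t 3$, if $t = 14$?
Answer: $39$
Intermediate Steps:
$K + t 3 = -3 + 14 \cdot 3 = -3 + 42 = 39$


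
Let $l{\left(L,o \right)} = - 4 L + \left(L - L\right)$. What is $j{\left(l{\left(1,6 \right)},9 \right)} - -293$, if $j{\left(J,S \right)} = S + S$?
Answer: $311$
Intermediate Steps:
$l{\left(L,o \right)} = - 4 L$ ($l{\left(L,o \right)} = - 4 L + 0 = - 4 L$)
$j{\left(J,S \right)} = 2 S$
$j{\left(l{\left(1,6 \right)},9 \right)} - -293 = 2 \cdot 9 - -293 = 18 + 293 = 311$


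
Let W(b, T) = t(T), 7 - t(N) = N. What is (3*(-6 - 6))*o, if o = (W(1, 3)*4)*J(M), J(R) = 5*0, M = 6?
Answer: 0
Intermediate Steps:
t(N) = 7 - N
W(b, T) = 7 - T
J(R) = 0
o = 0 (o = ((7 - 1*3)*4)*0 = ((7 - 3)*4)*0 = (4*4)*0 = 16*0 = 0)
(3*(-6 - 6))*o = (3*(-6 - 6))*0 = (3*(-12))*0 = -36*0 = 0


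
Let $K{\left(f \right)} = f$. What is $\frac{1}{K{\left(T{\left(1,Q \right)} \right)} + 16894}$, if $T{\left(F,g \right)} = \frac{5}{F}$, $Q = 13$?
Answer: $\frac{1}{16899} \approx 5.9175 \cdot 10^{-5}$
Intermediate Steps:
$\frac{1}{K{\left(T{\left(1,Q \right)} \right)} + 16894} = \frac{1}{\frac{5}{1} + 16894} = \frac{1}{5 \cdot 1 + 16894} = \frac{1}{5 + 16894} = \frac{1}{16899}$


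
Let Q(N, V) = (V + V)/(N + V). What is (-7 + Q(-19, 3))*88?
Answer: -649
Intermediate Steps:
Q(N, V) = 2*V/(N + V) (Q(N, V) = (2*V)/(N + V) = 2*V/(N + V))
(-7 + Q(-19, 3))*88 = (-7 + 2*3/(-19 + 3))*88 = (-7 + 2*3/(-16))*88 = (-7 + 2*3*(-1/16))*88 = (-7 - 3/8)*88 = -59/8*88 = -649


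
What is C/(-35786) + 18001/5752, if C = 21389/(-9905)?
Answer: 3190381714929/1019427909080 ≈ 3.1296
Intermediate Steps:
C = -21389/9905 (C = 21389*(-1/9905) = -21389/9905 ≈ -2.1594)
C/(-35786) + 18001/5752 = -21389/9905/(-35786) + 18001/5752 = -21389/9905*(-1/35786) + 18001*(1/5752) = 21389/354460330 + 18001/5752 = 3190381714929/1019427909080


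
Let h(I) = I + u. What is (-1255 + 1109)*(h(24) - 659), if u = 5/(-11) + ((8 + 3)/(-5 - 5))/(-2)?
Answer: 10196567/110 ≈ 92696.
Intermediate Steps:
u = 21/220 (u = 5*(-1/11) + (11/(-10))*(-½) = -5/11 + (11*(-⅒))*(-½) = -5/11 - 11/10*(-½) = -5/11 + 11/20 = 21/220 ≈ 0.095455)
h(I) = 21/220 + I (h(I) = I + 21/220 = 21/220 + I)
(-1255 + 1109)*(h(24) - 659) = (-1255 + 1109)*((21/220 + 24) - 659) = -146*(5301/220 - 659) = -146*(-139679/220) = 10196567/110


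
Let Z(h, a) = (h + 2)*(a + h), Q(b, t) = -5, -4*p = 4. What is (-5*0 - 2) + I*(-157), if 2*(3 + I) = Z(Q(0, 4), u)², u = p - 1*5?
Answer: -170035/2 ≈ -85018.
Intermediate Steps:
p = -1 (p = -¼*4 = -1)
u = -6 (u = -1 - 1*5 = -1 - 5 = -6)
Z(h, a) = (2 + h)*(a + h)
I = 1083/2 (I = -3 + ((-5)² + 2*(-6) + 2*(-5) - 6*(-5))²/2 = -3 + (25 - 12 - 10 + 30)²/2 = -3 + (½)*33² = -3 + (½)*1089 = -3 + 1089/2 = 1083/2 ≈ 541.50)
(-5*0 - 2) + I*(-157) = (-5*0 - 2) + (1083/2)*(-157) = (0 - 2) - 170031/2 = -2 - 170031/2 = -170035/2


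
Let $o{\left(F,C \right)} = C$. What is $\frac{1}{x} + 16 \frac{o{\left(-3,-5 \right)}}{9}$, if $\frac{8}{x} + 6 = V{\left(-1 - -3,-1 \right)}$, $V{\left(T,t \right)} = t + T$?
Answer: $- \frac{685}{72} \approx -9.5139$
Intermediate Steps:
$V{\left(T,t \right)} = T + t$
$x = - \frac{8}{5}$ ($x = \frac{8}{-6 - -1} = \frac{8}{-6 + \left(\left(-1 + 3\right) - 1\right)} = \frac{8}{-6 + \left(2 - 1\right)} = \frac{8}{-6 + 1} = \frac{8}{-5} = 8 \left(- \frac{1}{5}\right) = - \frac{8}{5} \approx -1.6$)
$\frac{1}{x} + 16 \frac{o{\left(-3,-5 \right)}}{9} = \frac{1}{- \frac{8}{5}} + 16 \left(- \frac{5}{9}\right) = - \frac{5}{8} + 16 \left(\left(-5\right) \frac{1}{9}\right) = - \frac{5}{8} + 16 \left(- \frac{5}{9}\right) = - \frac{5}{8} - \frac{80}{9} = - \frac{685}{72}$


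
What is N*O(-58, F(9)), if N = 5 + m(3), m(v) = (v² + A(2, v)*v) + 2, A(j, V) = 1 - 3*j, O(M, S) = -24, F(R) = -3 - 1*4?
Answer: -24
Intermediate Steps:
F(R) = -7 (F(R) = -3 - 4 = -7)
m(v) = 2 + v² - 5*v (m(v) = (v² + (1 - 3*2)*v) + 2 = (v² + (1 - 6)*v) + 2 = (v² - 5*v) + 2 = 2 + v² - 5*v)
N = 1 (N = 5 + (2 + 3² - 5*3) = 5 + (2 + 9 - 15) = 5 - 4 = 1)
N*O(-58, F(9)) = 1*(-24) = -24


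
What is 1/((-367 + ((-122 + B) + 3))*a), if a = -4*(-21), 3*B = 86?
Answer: -1/38416 ≈ -2.6031e-5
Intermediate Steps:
B = 86/3 (B = (1/3)*86 = 86/3 ≈ 28.667)
a = 84
1/((-367 + ((-122 + B) + 3))*a) = 1/((-367 + ((-122 + 86/3) + 3))*84) = 1/((-367 + (-280/3 + 3))*84) = 1/((-367 - 271/3)*84) = 1/(-1372/3*84) = 1/(-38416) = -1/38416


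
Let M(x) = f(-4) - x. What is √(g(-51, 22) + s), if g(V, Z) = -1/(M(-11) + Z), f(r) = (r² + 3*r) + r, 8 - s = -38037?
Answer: 2*√10357743/33 ≈ 195.05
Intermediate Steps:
s = 38045 (s = 8 - 1*(-38037) = 8 + 38037 = 38045)
f(r) = r² + 4*r
M(x) = -x (M(x) = -4*(4 - 4) - x = -4*0 - x = 0 - x = -x)
g(V, Z) = -1/(11 + Z) (g(V, Z) = -1/(-1*(-11) + Z) = -1/(11 + Z))
√(g(-51, 22) + s) = √(-1/(11 + 22) + 38045) = √(-1/33 + 38045) = √(1255484/33) = 2*√10357743/33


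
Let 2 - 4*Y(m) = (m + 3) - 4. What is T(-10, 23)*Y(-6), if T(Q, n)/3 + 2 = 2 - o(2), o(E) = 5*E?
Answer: -135/2 ≈ -67.500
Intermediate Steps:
Y(m) = 3/4 - m/4 (Y(m) = 1/2 - ((m + 3) - 4)/4 = 1/2 - ((3 + m) - 4)/4 = 1/2 - (-1 + m)/4 = 1/2 + (1/4 - m/4) = 3/4 - m/4)
T(Q, n) = -30 (T(Q, n) = -6 + 3*(2 - 5*2) = -6 + 3*(2 - 1*10) = -6 + 3*(2 - 10) = -6 + 3*(-8) = -6 - 24 = -30)
T(-10, 23)*Y(-6) = -30*(3/4 - 1/4*(-6)) = -30*(3/4 + 3/2) = -30*9/4 = -135/2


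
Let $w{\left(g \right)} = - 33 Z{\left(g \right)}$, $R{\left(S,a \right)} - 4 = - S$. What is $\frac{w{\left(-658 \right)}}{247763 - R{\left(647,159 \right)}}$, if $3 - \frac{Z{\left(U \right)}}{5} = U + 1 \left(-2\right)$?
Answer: $- \frac{36465}{82802} \approx -0.44039$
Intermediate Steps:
$R{\left(S,a \right)} = 4 - S$
$Z{\left(U \right)} = 25 - 5 U$ ($Z{\left(U \right)} = 15 - 5 \left(U + 1 \left(-2\right)\right) = 15 - 5 \left(U - 2\right) = 15 - 5 \left(-2 + U\right) = 15 - \left(-10 + 5 U\right) = 25 - 5 U$)
$w{\left(g \right)} = -825 + 165 g$ ($w{\left(g \right)} = - 33 \left(25 - 5 g\right) = -825 + 165 g$)
$\frac{w{\left(-658 \right)}}{247763 - R{\left(647,159 \right)}} = \frac{-825 + 165 \left(-658\right)}{247763 - \left(4 - 647\right)} = \frac{-825 - 108570}{247763 - \left(4 - 647\right)} = - \frac{109395}{247763 - -643} = - \frac{109395}{247763 + 643} = - \frac{109395}{248406} = \left(-109395\right) \frac{1}{248406} = - \frac{36465}{82802}$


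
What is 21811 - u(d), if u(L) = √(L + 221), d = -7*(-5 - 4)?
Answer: 21811 - 2*√71 ≈ 21794.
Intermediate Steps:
d = 63 (d = -7*(-9) = 63)
u(L) = √(221 + L)
21811 - u(d) = 21811 - √(221 + 63) = 21811 - √284 = 21811 - 2*√71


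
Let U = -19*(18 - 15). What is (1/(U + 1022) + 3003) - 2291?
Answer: 687081/965 ≈ 712.00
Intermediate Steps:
U = -57 (U = -19*3 = -57)
(1/(U + 1022) + 3003) - 2291 = (1/(-57 + 1022) + 3003) - 2291 = (1/965 + 3003) - 2291 = 2897896/965 - 2291 = 687081/965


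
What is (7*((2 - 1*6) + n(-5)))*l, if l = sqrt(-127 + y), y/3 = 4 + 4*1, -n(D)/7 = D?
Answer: 217*I*sqrt(103) ≈ 2202.3*I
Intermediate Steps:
n(D) = -7*D
y = 24 (y = 3*(4 + 4*1) = 3*(4 + 4) = 3*8 = 24)
l = I*sqrt(103) (l = sqrt(-127 + 24) = sqrt(-103) = I*sqrt(103) ≈ 10.149*I)
(7*((2 - 1*6) + n(-5)))*l = (7*((2 - 1*6) - 7*(-5)))*(I*sqrt(103)) = (7*((2 - 6) + 35))*(I*sqrt(103)) = (7*(-4 + 35))*(I*sqrt(103)) = (7*31)*(I*sqrt(103)) = 217*(I*sqrt(103)) = 217*I*sqrt(103)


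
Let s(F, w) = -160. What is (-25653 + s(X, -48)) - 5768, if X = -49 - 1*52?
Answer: -31581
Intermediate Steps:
X = -101 (X = -49 - 52 = -101)
(-25653 + s(X, -48)) - 5768 = (-25653 - 160) - 5768 = -25813 - 5768 = -31581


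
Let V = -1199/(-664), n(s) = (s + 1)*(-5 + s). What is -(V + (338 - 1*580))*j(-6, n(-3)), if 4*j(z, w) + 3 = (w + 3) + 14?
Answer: 2392335/1328 ≈ 1801.5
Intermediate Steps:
n(s) = (1 + s)*(-5 + s)
j(z, w) = 7/2 + w/4 (j(z, w) = -¾ + ((w + 3) + 14)/4 = -¾ + ((3 + w) + 14)/4 = -¾ + (17 + w)/4 = -¾ + (17/4 + w/4) = 7/2 + w/4)
V = 1199/664 (V = -1199*(-1/664) = 1199/664 ≈ 1.8057)
-(V + (338 - 1*580))*j(-6, n(-3)) = -(1199/664 + (338 - 1*580))*(7/2 + (-5 + (-3)² - 4*(-3))/4) = -(1199/664 + (338 - 580))*(7/2 + (-5 + 9 + 12)/4) = -(1199/664 - 242)*(7/2 + (¼)*16) = -(-159489)*(7/2 + 4)/664 = -(-159489)*15/(664*2) = -1*(-2392335/1328) = 2392335/1328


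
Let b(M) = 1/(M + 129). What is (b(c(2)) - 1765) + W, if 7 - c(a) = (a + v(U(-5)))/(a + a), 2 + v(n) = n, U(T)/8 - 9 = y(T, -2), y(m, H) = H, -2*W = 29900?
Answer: -2039229/122 ≈ -16715.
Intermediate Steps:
W = -14950 (W = -½*29900 = -14950)
U(T) = 56 (U(T) = 72 + 8*(-2) = 72 - 16 = 56)
v(n) = -2 + n
c(a) = 7 - (54 + a)/(2*a) (c(a) = 7 - (a + (-2 + 56))/(a + a) = 7 - (a + 54)/(2*a) = 7 - (54 + a)*1/(2*a) = 7 - (54 + a)/(2*a))
b(M) = 1/(129 + M)
(b(c(2)) - 1765) + W = (1/(129 + (13/2 - 27/2)) - 1765) - 14950 = (1/(129 - 7) - 1765) - 14950 = (1/122 - 1765) - 14950 = -215329/122 - 14950 = -2039229/122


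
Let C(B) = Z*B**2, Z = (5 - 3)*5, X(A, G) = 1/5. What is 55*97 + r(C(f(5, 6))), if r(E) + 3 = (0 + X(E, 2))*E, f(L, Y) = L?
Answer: 5382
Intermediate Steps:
X(A, G) = 1/5
Z = 10 (Z = 2*5 = 10)
C(B) = 10*B**2
r(E) = -3 + E/5 (r(E) = -3 + (0 + 1/5)*E = -3 + E/5)
55*97 + r(C(f(5, 6))) = 55*97 + (-3 + (10*5**2)/5) = 5335 + (-3 + (10*25)/5) = 5335 + (-3 + (1/5)*250) = 5335 + (-3 + 50) = 5335 + 47 = 5382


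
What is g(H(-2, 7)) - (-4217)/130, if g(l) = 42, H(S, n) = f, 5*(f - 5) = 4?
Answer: 9677/130 ≈ 74.438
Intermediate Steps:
f = 29/5 (f = 5 + (⅕)*4 = 5 + ⅘ = 29/5 ≈ 5.8000)
H(S, n) = 29/5
g(H(-2, 7)) - (-4217)/130 = 42 - (-4217)/130 = 42 - 1*(-4217/130) = 42 + 4217/130 = 9677/130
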